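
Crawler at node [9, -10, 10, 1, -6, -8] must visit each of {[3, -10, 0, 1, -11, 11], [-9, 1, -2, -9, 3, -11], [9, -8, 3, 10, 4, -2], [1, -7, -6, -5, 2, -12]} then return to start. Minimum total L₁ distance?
216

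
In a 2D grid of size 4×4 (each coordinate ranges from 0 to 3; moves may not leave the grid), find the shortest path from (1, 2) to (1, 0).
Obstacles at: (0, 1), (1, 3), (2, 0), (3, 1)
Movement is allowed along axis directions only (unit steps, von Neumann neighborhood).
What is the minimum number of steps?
2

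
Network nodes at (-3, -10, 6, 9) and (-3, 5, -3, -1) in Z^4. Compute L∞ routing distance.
15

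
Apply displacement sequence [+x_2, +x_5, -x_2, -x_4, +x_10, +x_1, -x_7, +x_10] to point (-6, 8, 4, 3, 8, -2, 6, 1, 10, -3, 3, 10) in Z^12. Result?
(-5, 8, 4, 2, 9, -2, 5, 1, 10, -1, 3, 10)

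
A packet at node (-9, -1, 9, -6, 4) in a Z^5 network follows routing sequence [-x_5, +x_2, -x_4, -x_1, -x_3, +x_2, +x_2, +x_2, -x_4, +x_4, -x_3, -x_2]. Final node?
(-10, 2, 7, -7, 3)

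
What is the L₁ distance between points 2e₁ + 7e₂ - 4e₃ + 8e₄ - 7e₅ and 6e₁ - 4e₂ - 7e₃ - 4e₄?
37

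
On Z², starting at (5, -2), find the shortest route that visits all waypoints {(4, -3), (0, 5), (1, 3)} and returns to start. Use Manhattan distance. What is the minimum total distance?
26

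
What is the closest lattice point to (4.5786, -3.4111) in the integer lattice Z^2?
(5, -3)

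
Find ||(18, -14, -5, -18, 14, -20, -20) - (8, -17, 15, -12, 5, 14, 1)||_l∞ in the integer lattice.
34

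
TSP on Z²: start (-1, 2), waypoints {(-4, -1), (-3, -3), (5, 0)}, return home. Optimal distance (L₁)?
28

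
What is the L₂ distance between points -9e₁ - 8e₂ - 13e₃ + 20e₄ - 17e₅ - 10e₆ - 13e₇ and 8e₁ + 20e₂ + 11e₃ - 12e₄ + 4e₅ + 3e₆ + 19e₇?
65.6277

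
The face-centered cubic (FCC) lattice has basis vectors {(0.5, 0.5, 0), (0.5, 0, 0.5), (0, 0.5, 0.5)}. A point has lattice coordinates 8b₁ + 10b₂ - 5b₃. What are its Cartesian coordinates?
(9, 1.5, 2.5)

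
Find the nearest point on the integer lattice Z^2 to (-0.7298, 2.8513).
(-1, 3)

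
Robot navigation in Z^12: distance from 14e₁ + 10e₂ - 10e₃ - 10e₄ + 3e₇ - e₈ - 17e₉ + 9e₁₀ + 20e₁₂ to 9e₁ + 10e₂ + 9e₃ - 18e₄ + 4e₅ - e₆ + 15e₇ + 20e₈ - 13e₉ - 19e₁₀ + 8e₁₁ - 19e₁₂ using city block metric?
149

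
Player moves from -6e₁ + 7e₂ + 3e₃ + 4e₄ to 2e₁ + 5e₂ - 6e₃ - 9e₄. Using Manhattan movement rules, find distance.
32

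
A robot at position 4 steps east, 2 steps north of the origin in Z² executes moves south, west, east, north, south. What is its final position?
(4, 1)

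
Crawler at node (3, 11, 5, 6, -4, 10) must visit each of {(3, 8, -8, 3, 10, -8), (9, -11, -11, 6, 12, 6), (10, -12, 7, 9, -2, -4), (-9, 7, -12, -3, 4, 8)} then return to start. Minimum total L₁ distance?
242
(one optimal route: (3, 11, 5, 6, -4, 10) → (10, -12, 7, 9, -2, -4) → (9, -11, -11, 6, 12, 6) → (3, 8, -8, 3, 10, -8) → (-9, 7, -12, -3, 4, 8) → (3, 11, 5, 6, -4, 10))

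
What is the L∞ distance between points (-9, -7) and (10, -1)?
19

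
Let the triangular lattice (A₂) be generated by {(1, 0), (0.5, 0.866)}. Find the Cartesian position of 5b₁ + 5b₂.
(7.5, 4.33)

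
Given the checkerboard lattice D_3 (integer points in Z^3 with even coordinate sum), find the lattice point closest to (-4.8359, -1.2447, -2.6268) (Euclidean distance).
(-5, -1, -2)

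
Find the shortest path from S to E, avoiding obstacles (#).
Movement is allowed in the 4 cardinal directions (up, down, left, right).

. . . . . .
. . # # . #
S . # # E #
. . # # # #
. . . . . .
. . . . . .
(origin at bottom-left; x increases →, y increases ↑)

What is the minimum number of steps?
8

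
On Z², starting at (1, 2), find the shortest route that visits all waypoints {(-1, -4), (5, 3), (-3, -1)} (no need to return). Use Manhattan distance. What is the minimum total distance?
22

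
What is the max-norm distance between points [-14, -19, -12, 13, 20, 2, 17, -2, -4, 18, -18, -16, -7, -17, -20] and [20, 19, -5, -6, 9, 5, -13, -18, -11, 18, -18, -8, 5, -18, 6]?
38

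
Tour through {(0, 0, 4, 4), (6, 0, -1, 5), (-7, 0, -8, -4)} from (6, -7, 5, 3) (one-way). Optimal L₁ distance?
54
(one optimal route: (6, -7, 5, 3) → (6, 0, -1, 5) → (0, 0, 4, 4) → (-7, 0, -8, -4))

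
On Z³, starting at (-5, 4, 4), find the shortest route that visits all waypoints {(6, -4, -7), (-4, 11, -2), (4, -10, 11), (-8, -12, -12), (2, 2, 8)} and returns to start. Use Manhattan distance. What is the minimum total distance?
134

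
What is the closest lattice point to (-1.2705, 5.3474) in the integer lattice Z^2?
(-1, 5)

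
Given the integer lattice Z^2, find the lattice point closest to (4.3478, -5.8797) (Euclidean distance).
(4, -6)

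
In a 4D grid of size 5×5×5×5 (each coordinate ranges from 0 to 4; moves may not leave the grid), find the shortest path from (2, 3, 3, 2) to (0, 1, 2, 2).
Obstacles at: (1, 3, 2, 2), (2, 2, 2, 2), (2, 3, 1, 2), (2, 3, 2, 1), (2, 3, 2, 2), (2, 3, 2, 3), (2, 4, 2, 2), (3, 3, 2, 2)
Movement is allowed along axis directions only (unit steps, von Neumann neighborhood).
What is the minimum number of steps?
5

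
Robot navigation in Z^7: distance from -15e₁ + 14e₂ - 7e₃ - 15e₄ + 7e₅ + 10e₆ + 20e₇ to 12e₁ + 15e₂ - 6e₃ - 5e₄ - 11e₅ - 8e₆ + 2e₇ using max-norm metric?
27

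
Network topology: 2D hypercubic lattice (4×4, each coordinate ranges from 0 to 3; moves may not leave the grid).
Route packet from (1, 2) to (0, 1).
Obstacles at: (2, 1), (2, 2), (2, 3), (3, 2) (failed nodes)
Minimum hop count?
2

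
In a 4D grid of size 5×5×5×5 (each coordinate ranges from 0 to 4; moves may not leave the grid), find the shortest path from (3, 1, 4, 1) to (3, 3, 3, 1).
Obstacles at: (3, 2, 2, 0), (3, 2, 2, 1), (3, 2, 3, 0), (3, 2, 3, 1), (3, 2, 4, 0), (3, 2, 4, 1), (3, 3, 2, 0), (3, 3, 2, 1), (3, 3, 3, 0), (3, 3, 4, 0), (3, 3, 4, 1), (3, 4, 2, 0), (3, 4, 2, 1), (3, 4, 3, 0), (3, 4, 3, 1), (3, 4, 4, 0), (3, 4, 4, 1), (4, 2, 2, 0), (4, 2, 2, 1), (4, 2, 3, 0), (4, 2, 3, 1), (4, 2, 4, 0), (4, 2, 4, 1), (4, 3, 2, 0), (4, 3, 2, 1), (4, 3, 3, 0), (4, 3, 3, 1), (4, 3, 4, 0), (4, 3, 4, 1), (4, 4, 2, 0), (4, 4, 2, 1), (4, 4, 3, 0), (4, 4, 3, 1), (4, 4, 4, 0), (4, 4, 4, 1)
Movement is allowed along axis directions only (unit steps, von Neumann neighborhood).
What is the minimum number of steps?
5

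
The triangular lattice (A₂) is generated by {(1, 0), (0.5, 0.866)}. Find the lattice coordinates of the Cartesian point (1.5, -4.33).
4b₁ - 5b₂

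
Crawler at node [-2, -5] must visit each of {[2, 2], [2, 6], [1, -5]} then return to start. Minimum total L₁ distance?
30
(one optimal route: (-2, -5) → (2, 2) → (2, 6) → (1, -5) → (-2, -5))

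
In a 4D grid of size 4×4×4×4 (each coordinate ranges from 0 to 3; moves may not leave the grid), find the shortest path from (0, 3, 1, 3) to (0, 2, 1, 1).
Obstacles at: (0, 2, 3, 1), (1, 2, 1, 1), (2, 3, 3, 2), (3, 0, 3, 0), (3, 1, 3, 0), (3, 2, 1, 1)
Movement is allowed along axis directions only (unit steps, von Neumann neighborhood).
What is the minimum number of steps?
3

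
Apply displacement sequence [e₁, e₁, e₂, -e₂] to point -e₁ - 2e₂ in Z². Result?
(1, -2)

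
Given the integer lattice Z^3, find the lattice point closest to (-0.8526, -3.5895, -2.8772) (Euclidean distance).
(-1, -4, -3)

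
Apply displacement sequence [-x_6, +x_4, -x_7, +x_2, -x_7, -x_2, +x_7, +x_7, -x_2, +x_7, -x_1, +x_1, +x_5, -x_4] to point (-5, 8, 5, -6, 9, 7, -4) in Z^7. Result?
(-5, 7, 5, -6, 10, 6, -3)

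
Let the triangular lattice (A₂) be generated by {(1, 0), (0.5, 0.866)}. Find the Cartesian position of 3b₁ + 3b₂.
(4.5, 2.598)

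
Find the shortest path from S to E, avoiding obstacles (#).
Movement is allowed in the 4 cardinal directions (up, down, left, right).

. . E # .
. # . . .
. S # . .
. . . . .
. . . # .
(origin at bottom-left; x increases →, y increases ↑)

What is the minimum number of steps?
5
(one shortest path: (1, 2) → (0, 2) → (0, 3) → (0, 4) → (1, 4) → (2, 4))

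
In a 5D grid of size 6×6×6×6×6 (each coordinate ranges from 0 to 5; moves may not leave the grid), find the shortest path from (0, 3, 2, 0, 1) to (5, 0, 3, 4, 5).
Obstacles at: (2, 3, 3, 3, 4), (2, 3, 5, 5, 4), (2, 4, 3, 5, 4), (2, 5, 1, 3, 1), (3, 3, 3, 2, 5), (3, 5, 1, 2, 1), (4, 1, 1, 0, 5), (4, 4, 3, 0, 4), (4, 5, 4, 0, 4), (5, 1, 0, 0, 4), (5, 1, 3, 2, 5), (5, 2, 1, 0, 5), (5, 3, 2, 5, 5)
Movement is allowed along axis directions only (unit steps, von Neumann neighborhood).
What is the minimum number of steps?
17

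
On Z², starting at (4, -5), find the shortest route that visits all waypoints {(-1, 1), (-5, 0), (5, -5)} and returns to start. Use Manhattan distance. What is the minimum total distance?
32
(one optimal route: (4, -5) → (-1, 1) → (-5, 0) → (5, -5) → (4, -5))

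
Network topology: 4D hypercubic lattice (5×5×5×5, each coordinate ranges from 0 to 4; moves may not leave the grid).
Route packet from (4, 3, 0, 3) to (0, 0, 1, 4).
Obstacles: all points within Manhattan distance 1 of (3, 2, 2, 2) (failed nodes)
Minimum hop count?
9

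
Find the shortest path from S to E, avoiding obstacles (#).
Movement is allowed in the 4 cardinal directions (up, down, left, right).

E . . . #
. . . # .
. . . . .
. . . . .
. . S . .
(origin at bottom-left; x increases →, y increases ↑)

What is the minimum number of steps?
6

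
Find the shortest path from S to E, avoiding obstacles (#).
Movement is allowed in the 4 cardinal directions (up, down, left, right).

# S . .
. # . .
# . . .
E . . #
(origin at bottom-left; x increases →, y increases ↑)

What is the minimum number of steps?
6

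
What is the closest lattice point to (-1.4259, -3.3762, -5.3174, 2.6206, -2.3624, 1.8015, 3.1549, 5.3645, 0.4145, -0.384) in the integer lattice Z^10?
(-1, -3, -5, 3, -2, 2, 3, 5, 0, 0)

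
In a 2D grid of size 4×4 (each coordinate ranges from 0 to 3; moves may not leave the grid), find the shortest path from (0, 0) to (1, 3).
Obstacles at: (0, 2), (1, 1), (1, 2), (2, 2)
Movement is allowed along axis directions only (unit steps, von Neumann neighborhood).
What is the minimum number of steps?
8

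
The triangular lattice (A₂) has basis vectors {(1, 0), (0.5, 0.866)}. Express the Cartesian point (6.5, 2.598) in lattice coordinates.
5b₁ + 3b₂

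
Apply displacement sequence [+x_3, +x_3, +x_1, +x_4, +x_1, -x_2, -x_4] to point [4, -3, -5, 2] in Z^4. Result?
(6, -4, -3, 2)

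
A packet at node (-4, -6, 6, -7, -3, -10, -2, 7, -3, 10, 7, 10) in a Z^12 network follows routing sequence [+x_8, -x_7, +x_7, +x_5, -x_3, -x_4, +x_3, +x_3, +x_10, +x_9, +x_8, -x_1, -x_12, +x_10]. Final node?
(-5, -6, 7, -8, -2, -10, -2, 9, -2, 12, 7, 9)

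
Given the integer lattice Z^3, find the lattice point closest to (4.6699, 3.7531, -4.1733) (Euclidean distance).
(5, 4, -4)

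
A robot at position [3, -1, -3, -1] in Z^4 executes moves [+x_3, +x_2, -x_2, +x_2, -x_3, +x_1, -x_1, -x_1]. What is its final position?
(2, 0, -3, -1)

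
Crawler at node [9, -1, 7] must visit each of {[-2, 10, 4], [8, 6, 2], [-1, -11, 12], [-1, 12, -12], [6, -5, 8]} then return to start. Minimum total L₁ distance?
116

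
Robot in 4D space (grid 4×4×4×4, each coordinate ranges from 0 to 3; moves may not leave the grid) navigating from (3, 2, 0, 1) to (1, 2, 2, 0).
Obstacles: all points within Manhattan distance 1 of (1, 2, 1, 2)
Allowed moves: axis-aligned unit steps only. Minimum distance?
5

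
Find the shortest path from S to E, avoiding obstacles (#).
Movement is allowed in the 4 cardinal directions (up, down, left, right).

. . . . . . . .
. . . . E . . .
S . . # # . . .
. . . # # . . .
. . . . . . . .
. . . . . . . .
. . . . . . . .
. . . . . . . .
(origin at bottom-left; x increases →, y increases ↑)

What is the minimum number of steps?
5
(one shortest path: (0, 5) → (1, 5) → (2, 5) → (2, 6) → (3, 6) → (4, 6))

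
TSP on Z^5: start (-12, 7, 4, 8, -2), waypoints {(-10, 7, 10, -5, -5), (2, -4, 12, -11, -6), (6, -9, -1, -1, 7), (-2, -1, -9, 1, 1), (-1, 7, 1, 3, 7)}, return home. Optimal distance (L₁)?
188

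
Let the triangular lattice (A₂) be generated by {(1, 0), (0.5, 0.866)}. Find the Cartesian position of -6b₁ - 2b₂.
(-7, -1.732)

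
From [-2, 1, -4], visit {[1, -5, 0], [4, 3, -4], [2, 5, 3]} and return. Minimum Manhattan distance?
46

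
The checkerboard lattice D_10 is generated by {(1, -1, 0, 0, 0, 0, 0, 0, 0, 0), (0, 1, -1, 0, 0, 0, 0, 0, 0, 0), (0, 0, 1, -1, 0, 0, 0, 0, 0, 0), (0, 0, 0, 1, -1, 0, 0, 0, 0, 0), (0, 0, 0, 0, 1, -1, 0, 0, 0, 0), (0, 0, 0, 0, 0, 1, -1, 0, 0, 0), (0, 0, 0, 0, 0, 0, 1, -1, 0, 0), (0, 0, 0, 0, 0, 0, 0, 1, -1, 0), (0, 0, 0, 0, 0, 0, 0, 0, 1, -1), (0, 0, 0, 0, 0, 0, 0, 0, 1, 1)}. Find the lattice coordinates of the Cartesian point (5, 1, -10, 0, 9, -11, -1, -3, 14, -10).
5b₁ + 6b₂ - 4b₃ - 4b₄ + 5b₅ - 6b₆ - 7b₇ - 10b₈ + 7b₉ - 3b₁₀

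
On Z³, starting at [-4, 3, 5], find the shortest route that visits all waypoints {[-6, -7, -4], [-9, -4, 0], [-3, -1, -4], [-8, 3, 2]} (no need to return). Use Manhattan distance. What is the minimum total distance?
36
(one optimal route: (-4, 3, 5) → (-8, 3, 2) → (-9, -4, 0) → (-6, -7, -4) → (-3, -1, -4))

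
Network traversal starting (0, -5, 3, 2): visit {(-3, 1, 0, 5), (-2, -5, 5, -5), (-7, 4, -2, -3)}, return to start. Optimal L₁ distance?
66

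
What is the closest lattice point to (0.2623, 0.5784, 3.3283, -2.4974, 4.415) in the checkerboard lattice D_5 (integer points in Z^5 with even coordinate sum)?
(0, 1, 3, -2, 4)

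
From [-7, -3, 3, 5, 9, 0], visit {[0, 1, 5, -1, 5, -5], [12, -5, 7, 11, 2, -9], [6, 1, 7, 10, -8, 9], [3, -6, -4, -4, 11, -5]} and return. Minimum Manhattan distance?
196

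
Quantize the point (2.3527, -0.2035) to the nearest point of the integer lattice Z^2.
(2, 0)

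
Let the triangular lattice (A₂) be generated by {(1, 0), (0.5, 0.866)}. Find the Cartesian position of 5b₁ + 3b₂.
(6.5, 2.598)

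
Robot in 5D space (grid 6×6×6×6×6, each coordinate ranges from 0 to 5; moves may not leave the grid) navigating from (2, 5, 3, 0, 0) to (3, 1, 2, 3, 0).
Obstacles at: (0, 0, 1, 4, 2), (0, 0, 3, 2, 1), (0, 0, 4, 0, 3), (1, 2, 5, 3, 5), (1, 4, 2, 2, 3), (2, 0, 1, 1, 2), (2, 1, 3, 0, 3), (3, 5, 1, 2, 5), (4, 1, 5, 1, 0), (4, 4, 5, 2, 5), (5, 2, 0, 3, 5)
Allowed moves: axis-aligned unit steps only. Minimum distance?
9
(one shortest path: (2, 5, 3, 0, 0) → (3, 5, 3, 0, 0) → (3, 4, 3, 0, 0) → (3, 3, 3, 0, 0) → (3, 2, 3, 0, 0) → (3, 1, 3, 0, 0) → (3, 1, 2, 0, 0) → (3, 1, 2, 1, 0) → (3, 1, 2, 2, 0) → (3, 1, 2, 3, 0))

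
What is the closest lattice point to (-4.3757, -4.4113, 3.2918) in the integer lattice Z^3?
(-4, -4, 3)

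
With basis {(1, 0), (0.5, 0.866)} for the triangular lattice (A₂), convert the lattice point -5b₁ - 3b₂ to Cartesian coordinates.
(-6.5, -2.598)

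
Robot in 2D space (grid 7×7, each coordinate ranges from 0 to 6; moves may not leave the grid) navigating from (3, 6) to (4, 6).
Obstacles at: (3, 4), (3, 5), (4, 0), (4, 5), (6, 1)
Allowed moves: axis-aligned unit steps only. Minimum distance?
1
(one shortest path: (3, 6) → (4, 6))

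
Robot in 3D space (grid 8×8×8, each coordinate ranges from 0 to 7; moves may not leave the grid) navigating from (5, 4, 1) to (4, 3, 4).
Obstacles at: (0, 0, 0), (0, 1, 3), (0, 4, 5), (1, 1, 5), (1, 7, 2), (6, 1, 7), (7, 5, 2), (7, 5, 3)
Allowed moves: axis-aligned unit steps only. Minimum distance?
5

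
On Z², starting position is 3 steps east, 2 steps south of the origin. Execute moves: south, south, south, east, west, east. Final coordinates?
(4, -5)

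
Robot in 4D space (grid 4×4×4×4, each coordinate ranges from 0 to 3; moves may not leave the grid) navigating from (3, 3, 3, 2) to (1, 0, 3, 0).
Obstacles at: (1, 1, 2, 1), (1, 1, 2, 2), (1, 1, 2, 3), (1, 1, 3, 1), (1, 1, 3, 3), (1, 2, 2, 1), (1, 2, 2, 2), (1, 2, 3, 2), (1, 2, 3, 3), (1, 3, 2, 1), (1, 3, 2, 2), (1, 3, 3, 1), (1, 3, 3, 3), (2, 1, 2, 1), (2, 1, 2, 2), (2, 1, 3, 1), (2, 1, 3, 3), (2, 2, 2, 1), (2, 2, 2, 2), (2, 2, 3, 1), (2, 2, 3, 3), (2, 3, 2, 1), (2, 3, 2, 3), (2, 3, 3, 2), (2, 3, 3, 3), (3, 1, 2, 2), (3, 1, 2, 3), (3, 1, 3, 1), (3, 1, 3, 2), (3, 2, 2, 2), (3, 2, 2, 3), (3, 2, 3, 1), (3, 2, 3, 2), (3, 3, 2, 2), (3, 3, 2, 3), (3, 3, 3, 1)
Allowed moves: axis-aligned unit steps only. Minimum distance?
9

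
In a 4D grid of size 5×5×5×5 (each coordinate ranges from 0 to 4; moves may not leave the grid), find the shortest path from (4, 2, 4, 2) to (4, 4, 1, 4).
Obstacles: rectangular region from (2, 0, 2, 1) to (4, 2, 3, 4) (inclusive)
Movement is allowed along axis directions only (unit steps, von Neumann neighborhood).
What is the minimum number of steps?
7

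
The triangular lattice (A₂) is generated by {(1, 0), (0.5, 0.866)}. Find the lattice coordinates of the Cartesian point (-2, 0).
-2b₁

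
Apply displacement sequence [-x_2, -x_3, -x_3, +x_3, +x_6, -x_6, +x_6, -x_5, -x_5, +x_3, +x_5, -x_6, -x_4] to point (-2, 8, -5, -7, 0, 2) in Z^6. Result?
(-2, 7, -5, -8, -1, 2)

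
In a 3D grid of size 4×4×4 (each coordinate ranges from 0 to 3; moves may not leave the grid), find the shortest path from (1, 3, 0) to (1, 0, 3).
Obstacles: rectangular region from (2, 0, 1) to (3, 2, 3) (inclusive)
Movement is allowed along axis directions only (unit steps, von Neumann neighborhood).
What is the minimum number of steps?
6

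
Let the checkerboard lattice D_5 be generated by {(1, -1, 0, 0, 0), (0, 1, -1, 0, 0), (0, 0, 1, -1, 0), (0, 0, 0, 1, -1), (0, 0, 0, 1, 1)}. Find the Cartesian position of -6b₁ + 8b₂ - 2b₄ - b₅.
(-6, 14, -8, -3, 1)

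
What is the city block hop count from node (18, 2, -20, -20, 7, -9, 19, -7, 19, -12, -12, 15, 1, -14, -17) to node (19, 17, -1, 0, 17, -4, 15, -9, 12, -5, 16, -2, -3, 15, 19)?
204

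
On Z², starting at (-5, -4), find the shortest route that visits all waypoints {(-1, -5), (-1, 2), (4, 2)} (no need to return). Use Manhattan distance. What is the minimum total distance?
17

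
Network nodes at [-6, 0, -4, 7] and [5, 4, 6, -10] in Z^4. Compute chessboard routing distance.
17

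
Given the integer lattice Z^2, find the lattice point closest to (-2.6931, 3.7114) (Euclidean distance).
(-3, 4)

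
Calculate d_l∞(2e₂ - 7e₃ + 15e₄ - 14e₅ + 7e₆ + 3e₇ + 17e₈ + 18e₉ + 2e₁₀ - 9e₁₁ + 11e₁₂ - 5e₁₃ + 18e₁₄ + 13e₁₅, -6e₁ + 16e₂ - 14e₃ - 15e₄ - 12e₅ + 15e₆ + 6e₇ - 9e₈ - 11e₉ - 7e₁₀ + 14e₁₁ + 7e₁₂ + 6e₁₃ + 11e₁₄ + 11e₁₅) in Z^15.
30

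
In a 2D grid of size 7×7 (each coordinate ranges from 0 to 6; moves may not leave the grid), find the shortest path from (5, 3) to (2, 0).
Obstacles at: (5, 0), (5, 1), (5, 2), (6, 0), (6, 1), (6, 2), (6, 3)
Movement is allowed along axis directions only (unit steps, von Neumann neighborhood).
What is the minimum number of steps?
6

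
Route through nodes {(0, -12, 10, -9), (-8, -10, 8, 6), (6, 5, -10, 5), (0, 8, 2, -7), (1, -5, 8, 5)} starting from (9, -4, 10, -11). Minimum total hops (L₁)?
126
(one optimal route: (9, -4, 10, -11) → (0, -12, 10, -9) → (-8, -10, 8, 6) → (1, -5, 8, 5) → (0, 8, 2, -7) → (6, 5, -10, 5))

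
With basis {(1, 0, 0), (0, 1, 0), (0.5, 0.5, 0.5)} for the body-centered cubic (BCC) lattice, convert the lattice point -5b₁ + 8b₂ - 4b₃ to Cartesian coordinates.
(-7, 6, -2)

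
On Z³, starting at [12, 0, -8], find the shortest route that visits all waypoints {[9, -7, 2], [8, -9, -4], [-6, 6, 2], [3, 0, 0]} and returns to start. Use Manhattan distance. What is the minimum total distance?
88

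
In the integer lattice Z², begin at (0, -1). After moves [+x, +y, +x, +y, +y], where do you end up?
(2, 2)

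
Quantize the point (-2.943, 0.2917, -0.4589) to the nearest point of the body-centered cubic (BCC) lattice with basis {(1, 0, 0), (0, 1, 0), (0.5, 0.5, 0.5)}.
(-2.5, 0.5, -0.5)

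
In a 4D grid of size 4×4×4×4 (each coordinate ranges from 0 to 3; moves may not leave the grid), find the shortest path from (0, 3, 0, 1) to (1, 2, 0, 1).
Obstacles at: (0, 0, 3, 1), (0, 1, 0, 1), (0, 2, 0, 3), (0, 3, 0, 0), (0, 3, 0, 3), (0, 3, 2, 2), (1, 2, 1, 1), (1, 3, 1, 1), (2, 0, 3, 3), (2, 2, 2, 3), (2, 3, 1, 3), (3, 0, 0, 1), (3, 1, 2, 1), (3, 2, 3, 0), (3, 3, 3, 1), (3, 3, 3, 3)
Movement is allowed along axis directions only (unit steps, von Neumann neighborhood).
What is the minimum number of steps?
2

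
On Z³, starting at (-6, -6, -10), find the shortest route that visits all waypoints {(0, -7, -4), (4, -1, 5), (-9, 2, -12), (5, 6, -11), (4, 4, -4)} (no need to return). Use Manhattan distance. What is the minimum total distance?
75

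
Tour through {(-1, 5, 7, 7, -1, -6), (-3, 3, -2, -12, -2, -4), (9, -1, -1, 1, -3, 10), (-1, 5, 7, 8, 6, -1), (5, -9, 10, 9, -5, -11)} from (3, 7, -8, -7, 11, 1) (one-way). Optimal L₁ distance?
182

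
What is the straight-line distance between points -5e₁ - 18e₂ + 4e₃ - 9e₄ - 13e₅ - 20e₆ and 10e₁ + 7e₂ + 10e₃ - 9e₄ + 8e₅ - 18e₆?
36.4829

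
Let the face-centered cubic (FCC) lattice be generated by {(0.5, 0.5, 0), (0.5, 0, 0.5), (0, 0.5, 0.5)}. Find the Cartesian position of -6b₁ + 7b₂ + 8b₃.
(0.5, 1, 7.5)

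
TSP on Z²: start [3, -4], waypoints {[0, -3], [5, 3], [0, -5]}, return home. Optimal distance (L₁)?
26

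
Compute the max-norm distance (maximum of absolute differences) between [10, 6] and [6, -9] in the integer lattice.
15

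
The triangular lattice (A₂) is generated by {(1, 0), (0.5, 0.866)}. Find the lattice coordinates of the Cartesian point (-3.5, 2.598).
-5b₁ + 3b₂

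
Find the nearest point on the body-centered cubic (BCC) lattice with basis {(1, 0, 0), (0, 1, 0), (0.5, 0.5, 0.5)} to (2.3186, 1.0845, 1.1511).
(2, 1, 1)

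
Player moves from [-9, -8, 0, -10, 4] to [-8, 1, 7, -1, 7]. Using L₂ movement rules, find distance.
14.8661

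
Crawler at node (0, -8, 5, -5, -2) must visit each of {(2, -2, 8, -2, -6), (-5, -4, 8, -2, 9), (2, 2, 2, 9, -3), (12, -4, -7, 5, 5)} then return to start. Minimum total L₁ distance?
148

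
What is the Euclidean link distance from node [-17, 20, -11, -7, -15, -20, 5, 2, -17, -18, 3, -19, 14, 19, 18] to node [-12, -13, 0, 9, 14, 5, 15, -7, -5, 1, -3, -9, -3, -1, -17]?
75.452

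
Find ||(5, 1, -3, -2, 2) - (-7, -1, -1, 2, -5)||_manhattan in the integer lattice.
27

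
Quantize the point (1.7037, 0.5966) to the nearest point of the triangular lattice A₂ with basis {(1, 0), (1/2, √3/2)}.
(1.5, 0.866)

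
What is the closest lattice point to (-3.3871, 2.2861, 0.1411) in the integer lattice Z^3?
(-3, 2, 0)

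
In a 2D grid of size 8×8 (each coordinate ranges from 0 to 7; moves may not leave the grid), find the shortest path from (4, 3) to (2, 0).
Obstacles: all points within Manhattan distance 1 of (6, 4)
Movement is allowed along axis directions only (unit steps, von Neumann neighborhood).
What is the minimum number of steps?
5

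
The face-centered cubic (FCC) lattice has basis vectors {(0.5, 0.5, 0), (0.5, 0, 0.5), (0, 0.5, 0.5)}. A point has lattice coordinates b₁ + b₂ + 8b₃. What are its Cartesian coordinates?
(1, 4.5, 4.5)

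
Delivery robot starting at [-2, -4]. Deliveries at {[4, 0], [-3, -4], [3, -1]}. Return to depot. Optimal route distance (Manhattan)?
22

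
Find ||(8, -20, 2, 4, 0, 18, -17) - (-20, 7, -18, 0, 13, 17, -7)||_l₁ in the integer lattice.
103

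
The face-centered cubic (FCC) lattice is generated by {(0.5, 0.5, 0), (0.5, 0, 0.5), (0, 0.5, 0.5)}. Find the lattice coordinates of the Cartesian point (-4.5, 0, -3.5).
-b₁ - 8b₂ + b₃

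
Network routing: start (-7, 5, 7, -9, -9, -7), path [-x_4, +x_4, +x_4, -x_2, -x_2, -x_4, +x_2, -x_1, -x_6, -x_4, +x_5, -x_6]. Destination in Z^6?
(-8, 4, 7, -10, -8, -9)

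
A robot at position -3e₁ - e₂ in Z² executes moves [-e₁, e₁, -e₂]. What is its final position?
(-3, -2)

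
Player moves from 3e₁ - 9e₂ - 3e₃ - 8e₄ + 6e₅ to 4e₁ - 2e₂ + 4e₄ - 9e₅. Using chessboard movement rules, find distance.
15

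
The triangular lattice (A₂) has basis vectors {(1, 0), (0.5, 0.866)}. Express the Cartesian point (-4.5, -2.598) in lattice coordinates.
-3b₁ - 3b₂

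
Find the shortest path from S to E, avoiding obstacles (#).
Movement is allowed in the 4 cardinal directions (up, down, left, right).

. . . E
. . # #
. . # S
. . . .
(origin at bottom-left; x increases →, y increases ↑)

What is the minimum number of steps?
8
(one shortest path: (3, 1) → (3, 0) → (2, 0) → (1, 0) → (1, 1) → (1, 2) → (1, 3) → (2, 3) → (3, 3))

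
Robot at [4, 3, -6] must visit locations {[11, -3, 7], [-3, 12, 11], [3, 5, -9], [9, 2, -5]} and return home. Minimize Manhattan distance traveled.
98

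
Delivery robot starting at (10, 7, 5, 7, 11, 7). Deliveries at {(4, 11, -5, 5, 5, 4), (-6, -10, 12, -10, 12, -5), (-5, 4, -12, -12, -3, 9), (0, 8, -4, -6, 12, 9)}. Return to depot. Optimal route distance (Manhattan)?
240
(one optimal route: (10, 7, 5, 7, 11, 7) → (4, 11, -5, 5, 5, 4) → (0, 8, -4, -6, 12, 9) → (-5, 4, -12, -12, -3, 9) → (-6, -10, 12, -10, 12, -5) → (10, 7, 5, 7, 11, 7))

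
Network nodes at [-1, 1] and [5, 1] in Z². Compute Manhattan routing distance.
6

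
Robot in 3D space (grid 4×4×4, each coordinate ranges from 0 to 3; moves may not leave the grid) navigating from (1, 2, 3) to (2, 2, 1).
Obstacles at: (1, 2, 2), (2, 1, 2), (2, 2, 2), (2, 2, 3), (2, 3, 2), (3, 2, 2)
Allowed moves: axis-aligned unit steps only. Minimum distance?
5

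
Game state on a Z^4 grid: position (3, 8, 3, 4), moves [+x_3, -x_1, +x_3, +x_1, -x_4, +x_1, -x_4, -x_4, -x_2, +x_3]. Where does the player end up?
(4, 7, 6, 1)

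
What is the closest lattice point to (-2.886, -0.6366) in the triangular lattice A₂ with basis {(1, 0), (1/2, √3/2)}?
(-2.5, -0.866)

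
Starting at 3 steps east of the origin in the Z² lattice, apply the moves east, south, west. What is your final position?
(3, -1)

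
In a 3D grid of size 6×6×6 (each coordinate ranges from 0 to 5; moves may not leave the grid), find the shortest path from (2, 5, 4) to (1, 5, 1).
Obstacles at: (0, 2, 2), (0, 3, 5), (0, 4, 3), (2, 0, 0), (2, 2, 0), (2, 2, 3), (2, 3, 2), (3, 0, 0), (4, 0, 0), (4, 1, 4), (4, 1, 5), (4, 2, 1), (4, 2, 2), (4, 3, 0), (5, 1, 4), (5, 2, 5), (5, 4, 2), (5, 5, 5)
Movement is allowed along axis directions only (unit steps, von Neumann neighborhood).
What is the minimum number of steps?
4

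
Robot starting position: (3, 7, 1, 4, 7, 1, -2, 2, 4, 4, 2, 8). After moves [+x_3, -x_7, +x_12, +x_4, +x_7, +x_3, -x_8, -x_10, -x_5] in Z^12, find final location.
(3, 7, 3, 5, 6, 1, -2, 1, 4, 3, 2, 9)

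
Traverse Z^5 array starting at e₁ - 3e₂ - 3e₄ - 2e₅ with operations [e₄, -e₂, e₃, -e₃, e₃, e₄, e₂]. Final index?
(1, -3, 1, -1, -2)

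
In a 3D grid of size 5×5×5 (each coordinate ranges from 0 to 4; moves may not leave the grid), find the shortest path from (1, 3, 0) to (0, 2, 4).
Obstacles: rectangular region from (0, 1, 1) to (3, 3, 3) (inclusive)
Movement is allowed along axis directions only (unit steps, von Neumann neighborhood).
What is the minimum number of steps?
8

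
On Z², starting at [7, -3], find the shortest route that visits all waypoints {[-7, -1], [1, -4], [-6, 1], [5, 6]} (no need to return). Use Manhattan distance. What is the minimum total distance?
37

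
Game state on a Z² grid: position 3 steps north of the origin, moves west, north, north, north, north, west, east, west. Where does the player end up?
(-2, 7)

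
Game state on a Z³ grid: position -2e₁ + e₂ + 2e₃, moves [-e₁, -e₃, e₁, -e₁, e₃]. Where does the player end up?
(-3, 1, 2)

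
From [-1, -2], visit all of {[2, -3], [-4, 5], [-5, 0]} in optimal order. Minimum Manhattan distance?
20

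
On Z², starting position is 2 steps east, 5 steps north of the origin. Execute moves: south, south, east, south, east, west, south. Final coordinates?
(3, 1)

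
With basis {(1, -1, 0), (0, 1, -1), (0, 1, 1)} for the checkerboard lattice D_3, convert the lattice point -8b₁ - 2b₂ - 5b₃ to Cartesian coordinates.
(-8, 1, -3)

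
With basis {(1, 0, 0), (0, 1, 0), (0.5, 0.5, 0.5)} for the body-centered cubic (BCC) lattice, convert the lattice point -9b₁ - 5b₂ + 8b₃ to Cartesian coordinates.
(-5, -1, 4)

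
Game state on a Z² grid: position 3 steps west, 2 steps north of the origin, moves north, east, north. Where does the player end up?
(-2, 4)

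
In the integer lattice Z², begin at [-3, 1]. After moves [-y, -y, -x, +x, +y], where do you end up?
(-3, 0)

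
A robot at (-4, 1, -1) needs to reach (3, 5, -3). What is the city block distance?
13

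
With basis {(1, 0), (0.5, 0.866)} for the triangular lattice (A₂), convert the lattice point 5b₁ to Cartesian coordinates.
(5, 0)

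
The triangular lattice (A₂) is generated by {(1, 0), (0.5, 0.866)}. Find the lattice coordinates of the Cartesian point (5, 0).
5b₁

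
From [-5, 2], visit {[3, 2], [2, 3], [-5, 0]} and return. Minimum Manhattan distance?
22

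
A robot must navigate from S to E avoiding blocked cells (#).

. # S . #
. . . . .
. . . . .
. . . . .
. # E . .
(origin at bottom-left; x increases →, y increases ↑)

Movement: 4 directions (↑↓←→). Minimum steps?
4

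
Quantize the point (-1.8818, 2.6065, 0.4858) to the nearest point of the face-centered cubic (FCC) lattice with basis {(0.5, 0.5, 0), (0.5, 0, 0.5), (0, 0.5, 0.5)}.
(-2, 2.5, 0.5)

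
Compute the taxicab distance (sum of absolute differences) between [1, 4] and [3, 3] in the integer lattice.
3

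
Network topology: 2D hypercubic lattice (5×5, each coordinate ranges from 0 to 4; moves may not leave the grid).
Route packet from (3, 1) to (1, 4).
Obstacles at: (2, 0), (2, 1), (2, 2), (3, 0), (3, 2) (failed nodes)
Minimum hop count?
7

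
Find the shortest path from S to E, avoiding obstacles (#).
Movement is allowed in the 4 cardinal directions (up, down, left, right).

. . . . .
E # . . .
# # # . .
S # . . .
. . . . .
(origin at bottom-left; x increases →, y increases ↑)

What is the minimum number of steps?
12
(one shortest path: (0, 1) → (0, 0) → (1, 0) → (2, 0) → (3, 0) → (3, 1) → (3, 2) → (3, 3) → (2, 3) → (2, 4) → (1, 4) → (0, 4) → (0, 3))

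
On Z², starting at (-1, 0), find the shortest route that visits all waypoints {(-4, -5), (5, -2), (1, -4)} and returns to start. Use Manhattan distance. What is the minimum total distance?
28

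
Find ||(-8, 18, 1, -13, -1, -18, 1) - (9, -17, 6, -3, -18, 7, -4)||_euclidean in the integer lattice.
50.774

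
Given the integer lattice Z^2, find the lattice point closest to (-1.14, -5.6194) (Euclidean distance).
(-1, -6)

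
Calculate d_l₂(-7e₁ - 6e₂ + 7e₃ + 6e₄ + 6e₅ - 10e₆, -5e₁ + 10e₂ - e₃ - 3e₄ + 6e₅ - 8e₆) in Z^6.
20.2237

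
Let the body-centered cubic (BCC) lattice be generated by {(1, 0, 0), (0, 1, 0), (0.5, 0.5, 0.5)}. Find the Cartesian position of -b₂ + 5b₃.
(2.5, 1.5, 2.5)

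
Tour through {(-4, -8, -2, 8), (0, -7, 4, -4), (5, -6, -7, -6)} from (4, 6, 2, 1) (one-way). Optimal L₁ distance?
71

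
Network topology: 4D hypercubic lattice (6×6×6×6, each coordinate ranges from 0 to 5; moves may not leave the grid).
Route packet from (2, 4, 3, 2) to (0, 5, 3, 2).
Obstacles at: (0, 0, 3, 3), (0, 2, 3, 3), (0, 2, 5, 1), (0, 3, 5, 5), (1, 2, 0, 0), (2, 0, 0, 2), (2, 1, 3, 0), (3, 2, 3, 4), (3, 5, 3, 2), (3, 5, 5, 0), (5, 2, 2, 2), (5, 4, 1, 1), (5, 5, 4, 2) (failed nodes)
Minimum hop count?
3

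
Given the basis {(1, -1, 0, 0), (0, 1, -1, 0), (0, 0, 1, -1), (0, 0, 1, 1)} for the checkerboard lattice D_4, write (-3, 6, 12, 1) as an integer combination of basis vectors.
-3b₁ + 3b₂ + 7b₃ + 8b₄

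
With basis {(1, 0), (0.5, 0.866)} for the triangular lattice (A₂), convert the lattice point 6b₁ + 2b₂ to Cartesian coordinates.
(7, 1.732)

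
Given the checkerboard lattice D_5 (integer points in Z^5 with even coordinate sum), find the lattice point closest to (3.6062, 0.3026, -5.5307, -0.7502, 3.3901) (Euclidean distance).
(4, 0, -6, -1, 3)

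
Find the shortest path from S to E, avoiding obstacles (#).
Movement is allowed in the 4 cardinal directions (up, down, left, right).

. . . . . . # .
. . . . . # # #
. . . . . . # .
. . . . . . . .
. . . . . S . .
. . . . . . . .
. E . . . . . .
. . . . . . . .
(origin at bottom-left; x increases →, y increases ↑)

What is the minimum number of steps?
6
(one shortest path: (5, 3) → (4, 3) → (3, 3) → (2, 3) → (1, 3) → (1, 2) → (1, 1))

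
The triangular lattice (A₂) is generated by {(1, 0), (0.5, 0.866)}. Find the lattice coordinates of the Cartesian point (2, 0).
2b₁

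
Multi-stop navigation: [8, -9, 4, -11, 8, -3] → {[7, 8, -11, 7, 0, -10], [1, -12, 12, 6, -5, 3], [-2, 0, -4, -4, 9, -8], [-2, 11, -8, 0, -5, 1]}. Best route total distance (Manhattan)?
178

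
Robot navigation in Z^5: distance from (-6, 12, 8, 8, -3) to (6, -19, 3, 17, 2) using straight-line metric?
35.1568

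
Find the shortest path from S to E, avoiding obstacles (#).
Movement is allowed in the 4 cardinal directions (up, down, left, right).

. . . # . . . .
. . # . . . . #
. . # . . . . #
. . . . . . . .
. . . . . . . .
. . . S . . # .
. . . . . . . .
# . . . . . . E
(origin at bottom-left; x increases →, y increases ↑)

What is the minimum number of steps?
6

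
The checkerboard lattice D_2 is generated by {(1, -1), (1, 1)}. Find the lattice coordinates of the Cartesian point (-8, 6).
-7b₁ - b₂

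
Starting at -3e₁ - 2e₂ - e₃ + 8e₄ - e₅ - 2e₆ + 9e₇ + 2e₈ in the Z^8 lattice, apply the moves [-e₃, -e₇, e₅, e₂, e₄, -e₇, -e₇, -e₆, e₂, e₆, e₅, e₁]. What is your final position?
(-2, 0, -2, 9, 1, -2, 6, 2)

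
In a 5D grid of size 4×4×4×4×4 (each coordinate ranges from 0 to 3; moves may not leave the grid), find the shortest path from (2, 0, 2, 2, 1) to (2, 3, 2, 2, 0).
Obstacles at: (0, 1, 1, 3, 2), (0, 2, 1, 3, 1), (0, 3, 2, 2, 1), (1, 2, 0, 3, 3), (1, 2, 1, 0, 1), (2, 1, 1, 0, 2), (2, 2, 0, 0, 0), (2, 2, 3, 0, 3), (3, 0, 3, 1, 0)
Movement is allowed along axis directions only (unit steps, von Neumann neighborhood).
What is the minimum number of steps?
4
(one shortest path: (2, 0, 2, 2, 1) → (2, 1, 2, 2, 1) → (2, 2, 2, 2, 1) → (2, 3, 2, 2, 1) → (2, 3, 2, 2, 0))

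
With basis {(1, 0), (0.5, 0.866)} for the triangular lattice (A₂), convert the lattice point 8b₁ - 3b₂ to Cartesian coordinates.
(6.5, -2.598)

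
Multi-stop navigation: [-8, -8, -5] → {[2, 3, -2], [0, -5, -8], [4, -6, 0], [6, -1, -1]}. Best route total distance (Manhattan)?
44
(one optimal route: (-8, -8, -5) → (0, -5, -8) → (4, -6, 0) → (6, -1, -1) → (2, 3, -2))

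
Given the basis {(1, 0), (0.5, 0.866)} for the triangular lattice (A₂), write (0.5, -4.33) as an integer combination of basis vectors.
3b₁ - 5b₂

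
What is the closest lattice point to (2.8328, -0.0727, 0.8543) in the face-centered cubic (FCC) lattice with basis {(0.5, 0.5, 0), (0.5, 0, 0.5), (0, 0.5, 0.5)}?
(3, 0, 1)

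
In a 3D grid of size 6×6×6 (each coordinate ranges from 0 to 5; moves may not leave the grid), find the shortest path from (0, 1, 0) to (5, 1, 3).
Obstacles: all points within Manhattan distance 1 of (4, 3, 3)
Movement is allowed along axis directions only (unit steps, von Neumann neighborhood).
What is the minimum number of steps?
8
(one shortest path: (0, 1, 0) → (1, 1, 0) → (2, 1, 0) → (3, 1, 0) → (4, 1, 0) → (5, 1, 0) → (5, 1, 1) → (5, 1, 2) → (5, 1, 3))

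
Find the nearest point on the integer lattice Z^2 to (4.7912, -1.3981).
(5, -1)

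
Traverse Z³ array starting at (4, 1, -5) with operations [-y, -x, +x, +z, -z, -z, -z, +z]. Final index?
(4, 0, -6)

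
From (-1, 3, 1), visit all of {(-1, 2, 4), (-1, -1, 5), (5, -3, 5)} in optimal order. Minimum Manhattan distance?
16
(one optimal route: (-1, 3, 1) → (-1, 2, 4) → (-1, -1, 5) → (5, -3, 5))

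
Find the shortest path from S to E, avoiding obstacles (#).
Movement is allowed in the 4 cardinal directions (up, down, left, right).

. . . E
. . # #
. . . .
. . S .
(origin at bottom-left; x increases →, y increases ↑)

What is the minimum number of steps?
6
(one shortest path: (2, 0) → (1, 0) → (1, 1) → (1, 2) → (1, 3) → (2, 3) → (3, 3))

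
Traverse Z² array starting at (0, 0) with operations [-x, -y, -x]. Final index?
(-2, -1)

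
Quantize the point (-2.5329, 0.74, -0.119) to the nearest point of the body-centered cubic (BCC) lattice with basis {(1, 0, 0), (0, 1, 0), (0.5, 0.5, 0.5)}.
(-2.5, 0.5, -0.5)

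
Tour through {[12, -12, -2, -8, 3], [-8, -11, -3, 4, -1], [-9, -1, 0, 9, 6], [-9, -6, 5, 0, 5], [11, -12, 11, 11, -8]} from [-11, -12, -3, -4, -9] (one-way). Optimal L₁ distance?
154
(one optimal route: (-11, -12, -3, -4, -9) → (-8, -11, -3, 4, -1) → (-9, -1, 0, 9, 6) → (-9, -6, 5, 0, 5) → (12, -12, -2, -8, 3) → (11, -12, 11, 11, -8))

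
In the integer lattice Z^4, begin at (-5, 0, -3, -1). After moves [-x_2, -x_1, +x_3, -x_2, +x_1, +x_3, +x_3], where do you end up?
(-5, -2, 0, -1)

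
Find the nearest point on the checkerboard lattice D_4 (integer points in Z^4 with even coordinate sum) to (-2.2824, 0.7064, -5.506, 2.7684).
(-2, 1, -6, 3)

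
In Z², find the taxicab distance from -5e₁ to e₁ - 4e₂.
10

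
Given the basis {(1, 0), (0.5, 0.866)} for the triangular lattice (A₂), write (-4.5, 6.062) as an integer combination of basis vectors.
-8b₁ + 7b₂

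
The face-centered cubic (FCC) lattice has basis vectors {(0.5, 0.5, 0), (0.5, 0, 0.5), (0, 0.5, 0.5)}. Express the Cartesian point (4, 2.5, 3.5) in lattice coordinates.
3b₁ + 5b₂ + 2b₃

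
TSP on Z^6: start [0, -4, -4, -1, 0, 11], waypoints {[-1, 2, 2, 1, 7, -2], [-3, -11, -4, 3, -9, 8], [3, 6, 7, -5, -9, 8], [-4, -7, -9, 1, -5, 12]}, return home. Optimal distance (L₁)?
162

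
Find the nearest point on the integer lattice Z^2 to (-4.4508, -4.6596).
(-4, -5)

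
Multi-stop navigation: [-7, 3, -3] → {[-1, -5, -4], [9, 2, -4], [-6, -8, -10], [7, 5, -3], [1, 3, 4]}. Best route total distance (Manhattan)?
67
(one optimal route: (-7, 3, -3) → (1, 3, 4) → (7, 5, -3) → (9, 2, -4) → (-1, -5, -4) → (-6, -8, -10))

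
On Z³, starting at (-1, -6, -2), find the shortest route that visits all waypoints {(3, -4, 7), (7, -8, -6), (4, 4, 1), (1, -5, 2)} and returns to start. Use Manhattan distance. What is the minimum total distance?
66
(one optimal route: (-1, -6, -2) → (7, -8, -6) → (4, 4, 1) → (3, -4, 7) → (1, -5, 2) → (-1, -6, -2))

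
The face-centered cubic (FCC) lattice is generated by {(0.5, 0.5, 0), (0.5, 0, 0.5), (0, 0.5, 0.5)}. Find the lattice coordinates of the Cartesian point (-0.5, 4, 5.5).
-2b₁ + b₂ + 10b₃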